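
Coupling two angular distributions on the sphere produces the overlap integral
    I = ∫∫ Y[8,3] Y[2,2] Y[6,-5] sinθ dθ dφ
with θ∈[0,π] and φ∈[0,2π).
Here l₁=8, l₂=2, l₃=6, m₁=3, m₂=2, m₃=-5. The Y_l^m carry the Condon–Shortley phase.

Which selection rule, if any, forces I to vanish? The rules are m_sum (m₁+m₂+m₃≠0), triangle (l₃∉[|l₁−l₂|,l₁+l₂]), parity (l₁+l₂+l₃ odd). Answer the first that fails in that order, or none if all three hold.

Σmᵢ = 0  ✓
l₃∈[|l₁−l₂|,l₁+l₂]=[6,10], have l₃=6  ✓
Σlᵢ = 16 ⇒ even  ✓

none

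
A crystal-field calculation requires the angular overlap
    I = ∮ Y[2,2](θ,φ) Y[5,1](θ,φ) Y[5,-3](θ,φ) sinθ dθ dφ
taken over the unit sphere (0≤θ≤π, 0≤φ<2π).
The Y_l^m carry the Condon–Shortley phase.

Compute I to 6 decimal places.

0.171169

m-sum 0 ✓  L=12 even ✓  3≤5≤7 ✓
Π(2lᵢ+1) = 5×11×11 = 605
triangle coeff Δ(2,5,5) = 1/38610
Σ_t [0,2]: t=0:+1/2880 t=1:−1/576 t=2:+1/2880 = -1/960
(3j)²=10/429 [(2 5 5; 0 0 0)], sign=+1
Σ_t [0,0]: t=0:+1/5760 = 1/5760
(3j)²=56/2145 [(2 5 5; 2 1 -3)], sign=+1
⇒ 4πI² = 560/1521
I = (+1)√(560/1521/(4π)) = 0.17116875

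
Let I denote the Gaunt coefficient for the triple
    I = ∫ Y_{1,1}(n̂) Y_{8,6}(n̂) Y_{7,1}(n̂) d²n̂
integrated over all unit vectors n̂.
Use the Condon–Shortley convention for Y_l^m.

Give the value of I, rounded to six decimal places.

0.000000

1 + 6 + 1 = 8 ≠ 0: azimuthal integral kills it; I = 0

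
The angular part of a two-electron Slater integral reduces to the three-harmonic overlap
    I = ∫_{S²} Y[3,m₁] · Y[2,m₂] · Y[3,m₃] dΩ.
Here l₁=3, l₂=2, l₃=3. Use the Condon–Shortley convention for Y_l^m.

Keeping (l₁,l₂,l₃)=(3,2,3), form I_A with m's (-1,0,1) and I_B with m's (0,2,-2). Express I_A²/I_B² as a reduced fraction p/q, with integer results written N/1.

l's match ⇒ only the (l;m) 3-j factors differ between A and B.
A: triangle coeff Δ(3,2,3) = 1/3780; Σ_t [0,2]: t=0:+1/96 t=1:−1/6 t=2:+1/16 = -3/32; (3j)²=3/140 [(3 2 3; -1 0 1)], sign=-1
B: triangle coeff Δ(3,2,3) = 1/3780; Σ_t [2,2]: t=2:+1/24 = 1/24; (3j)²=1/21 [(3 2 3; 0 2 -2)], sign=-1
I_A²/I_B² = (3/140)/(1/21) = 9/20

9/20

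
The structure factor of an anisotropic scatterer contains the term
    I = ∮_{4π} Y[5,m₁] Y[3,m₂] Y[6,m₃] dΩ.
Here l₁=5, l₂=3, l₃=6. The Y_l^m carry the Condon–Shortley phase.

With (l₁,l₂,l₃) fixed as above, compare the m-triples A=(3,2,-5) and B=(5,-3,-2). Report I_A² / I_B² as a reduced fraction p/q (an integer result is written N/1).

Shared (l₁,l₂,l₃)=(5,3,6): N and (l;000)² cancel in I_A²/I_B².
A: Δ = 2!·8!·4!/15! = 1/675675; Racah Σ t=1..2: t=1:−1/120960 t=2:+1/483840 = -1/161280; ⇒ 3j(5 3 6; 3 2 -5)² = 2/91, sgn +1
B: Δ = 2!·8!·4!/15! = 1/675675; Racah Σ t=0..0: t=0:+1/1935360 = 1/1935360; ⇒ 3j(5 3 6; 5 -3 -2)² = 1/1001, sgn +1
I_A²/I_B² = (2/91)/(1/1001) = 22/1

22/1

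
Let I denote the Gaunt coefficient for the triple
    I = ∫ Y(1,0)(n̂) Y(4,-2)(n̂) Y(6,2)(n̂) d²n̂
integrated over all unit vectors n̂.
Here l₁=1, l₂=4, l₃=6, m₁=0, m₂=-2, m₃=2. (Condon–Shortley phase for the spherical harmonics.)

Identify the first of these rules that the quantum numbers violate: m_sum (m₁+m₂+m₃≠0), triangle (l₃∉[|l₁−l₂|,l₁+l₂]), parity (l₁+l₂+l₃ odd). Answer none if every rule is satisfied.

triangle

azimuthal sum: 0 − 2 + 2 = 0  ✓
3 ≤ 6 ≤ 5 (triangle on l)  ✗
L = 1 + 4 + 6 = 11 (odd)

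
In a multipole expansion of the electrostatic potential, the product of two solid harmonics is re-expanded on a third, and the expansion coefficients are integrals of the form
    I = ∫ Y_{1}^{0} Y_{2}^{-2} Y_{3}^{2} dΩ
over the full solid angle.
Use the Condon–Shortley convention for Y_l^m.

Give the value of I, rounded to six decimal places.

m-sum 0 ✓  L=6 even ✓  1≤3≤3 ✓
Π(2lᵢ+1) = 3×5×7 = 105
triangle coeff Δ(1,2,3) = 1/105
Σ_t [0,0]: t=0:+1/4 = 1/4
(3j)²=3/35 [(1 2 3; 0 0 0)], sign=-1
Σ_t [0,0]: t=0:+1/24 = 1/24
(3j)²=1/21 [(1 2 3; 0 -2 2)], sign=-1
⇒ 4πI² = 3/7
I = (+1)√(3/7/(4π)) = 0.18467439

0.184674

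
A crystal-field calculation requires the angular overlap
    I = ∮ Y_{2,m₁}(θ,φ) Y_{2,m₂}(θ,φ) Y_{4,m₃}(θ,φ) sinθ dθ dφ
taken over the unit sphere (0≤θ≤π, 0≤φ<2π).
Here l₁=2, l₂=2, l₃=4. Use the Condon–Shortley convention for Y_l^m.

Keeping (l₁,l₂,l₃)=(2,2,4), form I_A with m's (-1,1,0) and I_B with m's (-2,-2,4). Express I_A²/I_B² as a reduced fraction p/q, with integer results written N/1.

8/35

Shared (l₁,l₂,l₃)=(2,2,4): N and (l;000)² cancel in I_A²/I_B².
A: Δ = 0!·4!·4!/9! = 1/630; Racah Σ t=0..0: t=0:+1/36 = 1/36; ⇒ 3j(2 2 4; -1 1 0)² = 8/315, sgn +1
B: Δ = 0!·4!·4!/9! = 1/630; Racah Σ t=0..0: t=0:+1/576 = 1/576; ⇒ 3j(2 2 4; -2 -2 4)² = 1/9, sgn +1
I_A²/I_B² = (8/315)/(1/9) = 8/35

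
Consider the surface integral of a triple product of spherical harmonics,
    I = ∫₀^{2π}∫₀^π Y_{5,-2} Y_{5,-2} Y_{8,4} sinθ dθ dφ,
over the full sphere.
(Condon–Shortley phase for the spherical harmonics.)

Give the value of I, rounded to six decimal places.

m-sum 0 ✓  L=18 even ✓  0≤8≤10 ✓
Π(2lᵢ+1) = 11×11×17 = 2057
triangle coeff Δ(5,5,8) = 1/37413090
Σ_t [0,2]: t=0:+1/1036800 t=1:−1/331776 t=2:+1/1036800 = -1/921600
(3j)²=490/46189 [(5 5 8; 0 0 0)], sign=-1
Σ_t [0,2]: t=0:+1/7257600 t=1:−1/2073600 t=2:+1/7257600 = -1/4838400
(3j)²=252/20995 [(5 5 8; -2 -2 4)], sign=-1
⇒ 4πI² = 271656/1037153
I = (+1)√(271656/1037153/(4π)) = 0.14437211

0.144372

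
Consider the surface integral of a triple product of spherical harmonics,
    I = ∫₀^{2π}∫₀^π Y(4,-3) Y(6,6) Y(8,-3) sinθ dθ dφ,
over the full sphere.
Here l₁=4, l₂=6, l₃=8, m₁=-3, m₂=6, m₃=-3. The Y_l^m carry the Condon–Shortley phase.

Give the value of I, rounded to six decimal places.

0.033632

Checks pass: Σm=0; 18 even; l₃=8∈[2,10].
(2·4+1)(2·6+1)(2·8+1) = 1989
Δ: 2! 6! 10! / 19! → 1/23279256
sum: t=0:+1/1658880 t=1:−1/518400 t=2:+1/1658880 = -1/1382400
3j²(4 6 8; 0 0 0) = Δ·Π!·Σ² = 504/46189  (sign -1)
sum: t=2:+1/870912000 = 1/870912000
3j²(4 6 8; -3 6 -3) = Δ·Π!·Σ² = 11/16796  (sign -1)
combine: 4πI² = 1989·504/46189·11/16796 = 1134/79781
take √, sign +1: I = 0.03363194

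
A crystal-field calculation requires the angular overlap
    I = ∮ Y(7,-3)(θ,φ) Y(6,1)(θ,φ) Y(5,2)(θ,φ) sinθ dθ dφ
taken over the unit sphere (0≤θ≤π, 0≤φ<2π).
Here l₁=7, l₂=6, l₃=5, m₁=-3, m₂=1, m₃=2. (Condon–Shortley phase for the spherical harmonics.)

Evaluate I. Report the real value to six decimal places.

Rules hold: Σm=0, L=18 even, 1≤5≤13.
N = 15·13·11 = 2145
Δ = 8!·6!·4!/19! = 1/174594420
Racah Σ t=2..6: t=2:+1/4147200 t=3:−1/207360 t=4:+1/82944 t=5:−1/207360 t=6:+1/4147200 = 1/345600
⇒ 3j(7 6 5; 0 0 0)² = 420/46189, sgn -1
Racah Σ t=4..7: t=4:+1/2488320 t=5:−1/345600 t=6:+1/414720 t=7:−1/4354560 = -1/3225600
⇒ 3j(7 6 5; -3 1 2)² = 81/92378, sgn +1
4πI² = N·(3j₀)²·(3jₘ)² = 255150/14919047
I = -1·√(0.0171023/4π) = -0.03689116

-0.036891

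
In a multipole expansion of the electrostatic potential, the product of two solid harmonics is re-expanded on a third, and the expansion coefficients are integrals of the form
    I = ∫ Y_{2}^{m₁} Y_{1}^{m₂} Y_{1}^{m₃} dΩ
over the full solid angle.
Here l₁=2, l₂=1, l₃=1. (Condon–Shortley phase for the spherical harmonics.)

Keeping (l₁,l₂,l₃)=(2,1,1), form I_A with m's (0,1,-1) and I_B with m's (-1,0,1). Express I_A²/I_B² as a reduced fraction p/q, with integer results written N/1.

l's match ⇒ only the (l;m) 3-j factors differ between A and B.
A: triangle coeff Δ(2,1,1) = 1/30; Σ_t [2,2]: t=2:+1/4 = 1/4; (3j)²=1/30 [(2 1 1; 0 1 -1)], sign=+1
B: triangle coeff Δ(2,1,1) = 1/30; Σ_t [1,1]: t=1:−1/2 = -1/2; (3j)²=1/10 [(2 1 1; -1 0 1)], sign=-1
I_A²/I_B² = (1/30)/(1/10) = 1/3

1/3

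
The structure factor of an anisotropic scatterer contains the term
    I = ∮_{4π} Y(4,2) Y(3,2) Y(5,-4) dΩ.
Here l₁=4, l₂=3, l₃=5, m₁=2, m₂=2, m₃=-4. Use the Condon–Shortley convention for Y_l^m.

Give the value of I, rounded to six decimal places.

0.143343

Checks pass: Σm=0; 12 even; l₃=5∈[1,7].
(2·4+1)(2·3+1)(2·5+1) = 693
Δ: 2! 6! 4! / 13! → 1/180180
sum: t=0:+1/576 t=1:−1/144 t=2:+1/576 = -1/288
3j²(4 3 5; 0 0 0) = Δ·Π!·Σ² = 20/1001  (sign +1)
sum: t=1:−1/2880 t=2:+1/8640 = -1/4320
3j²(4 3 5; 2 2 -4) = Δ·Π!·Σ² = 8/429  (sign +1)
combine: 4πI² = 693·20/1001·8/429 = 480/1859
take √, sign +1: I = 0.14334284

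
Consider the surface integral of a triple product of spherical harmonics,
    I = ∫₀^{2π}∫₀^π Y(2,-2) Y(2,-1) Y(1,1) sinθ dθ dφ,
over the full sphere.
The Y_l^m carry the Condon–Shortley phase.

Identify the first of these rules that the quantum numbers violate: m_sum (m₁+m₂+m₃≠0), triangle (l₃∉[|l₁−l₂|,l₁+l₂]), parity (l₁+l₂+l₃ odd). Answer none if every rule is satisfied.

m_sum

Σmᵢ = -2  ✗
l₃∈[|l₁−l₂|,l₁+l₂]=[0,4], have l₃=1
Σlᵢ = 5 ⇒ odd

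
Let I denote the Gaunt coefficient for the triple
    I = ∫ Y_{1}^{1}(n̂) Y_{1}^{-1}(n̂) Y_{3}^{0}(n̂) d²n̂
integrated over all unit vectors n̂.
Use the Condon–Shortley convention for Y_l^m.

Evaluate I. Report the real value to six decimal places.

l₃=3 ∉ [0,2] — triangle fails ⇒ I = 0

0.000000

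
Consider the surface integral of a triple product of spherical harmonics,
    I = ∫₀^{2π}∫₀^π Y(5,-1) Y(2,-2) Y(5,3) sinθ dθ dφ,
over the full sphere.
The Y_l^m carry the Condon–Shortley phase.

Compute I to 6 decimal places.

Checks pass: Σm=0; 12 even; l₃=5∈[3,7].
(2·5+1)(2·2+1)(2·5+1) = 605
Δ: 2! 8! 2! / 13! → 1/38610
sum: t=0:+1/2880 t=1:−1/576 t=2:+1/2880 = -1/960
3j²(5 2 5; 0 0 0) = Δ·Π!·Σ² = 10/429  (sign +1)
sum: t=0:+1/5760 = 1/5760
3j²(5 2 5; -1 -2 3) = Δ·Π!·Σ² = 56/2145  (sign +1)
combine: 4πI² = 605·10/429·56/2145 = 560/1521
take √, sign +1: I = 0.17116875

0.171169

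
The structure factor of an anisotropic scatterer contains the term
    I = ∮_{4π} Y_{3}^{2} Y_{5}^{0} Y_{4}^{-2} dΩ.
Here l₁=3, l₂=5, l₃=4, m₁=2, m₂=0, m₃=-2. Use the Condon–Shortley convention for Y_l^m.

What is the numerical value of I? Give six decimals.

Rules hold: Σm=0, L=12 even, 2≤4≤8.
N = 7·11·9 = 693
Δ = 4!·2!·6!/13! = 1/180180
Racah Σ t=1..3: t=1:−1/576 t=2:+1/144 t=3:−1/576 = 1/288
⇒ 3j(3 5 4; 0 0 0)² = 20/1001, sgn +1
Racah Σ t=0..1: t=0:+1/2880 t=1:−1/576 = -1/720
⇒ 3j(3 5 4; 2 0 -2)² = 80/3003, sgn -1
4πI² = N·(3j₀)²·(3jₘ)² = 4800/13013
I = -1·√(0.368862/4π) = -0.17132746

-0.171327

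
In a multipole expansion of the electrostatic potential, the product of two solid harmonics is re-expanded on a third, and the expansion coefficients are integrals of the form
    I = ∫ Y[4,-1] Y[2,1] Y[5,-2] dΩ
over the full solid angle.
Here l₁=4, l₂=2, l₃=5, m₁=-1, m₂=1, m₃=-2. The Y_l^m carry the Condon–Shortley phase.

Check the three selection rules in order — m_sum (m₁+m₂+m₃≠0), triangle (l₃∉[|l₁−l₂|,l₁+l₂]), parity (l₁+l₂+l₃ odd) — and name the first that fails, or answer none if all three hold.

azimuthal sum: -1 + 1 − 2 = -2  ✗
2 ≤ 5 ≤ 6 (triangle on l)
L = 4 + 2 + 5 = 11 (odd)

m_sum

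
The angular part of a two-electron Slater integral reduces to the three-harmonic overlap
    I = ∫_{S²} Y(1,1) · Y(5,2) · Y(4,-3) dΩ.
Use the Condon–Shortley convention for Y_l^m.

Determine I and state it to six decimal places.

m-sum 0 ✓  L=10 even ✓  4≤4≤6 ✓
Π(2lᵢ+1) = 3×11×9 = 297
triangle coeff Δ(1,5,4) = 1/495
Σ_t [1,1]: t=1:−1/576 = -1/576
(3j)²=5/99 [(1 5 4; 0 0 0)], sign=-1
Σ_t [0,0]: t=0:+1/10080 = 1/10080
(3j)²=1/165 [(1 5 4; 1 2 -3)], sign=-1
⇒ 4πI² = 1/11
I = (+1)√(1/11/(4π)) = 0.08505478

0.085055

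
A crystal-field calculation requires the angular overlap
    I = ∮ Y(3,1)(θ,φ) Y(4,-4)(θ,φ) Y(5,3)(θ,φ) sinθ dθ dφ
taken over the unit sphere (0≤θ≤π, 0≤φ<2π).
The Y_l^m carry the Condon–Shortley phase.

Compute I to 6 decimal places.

0.169606

Checks pass: Σm=0; 12 even; l₃=5∈[1,7].
(2·3+1)(2·4+1)(2·5+1) = 693
Δ: 2! 4! 6! / 13! → 1/180180
sum: t=0:+1/576 t=1:−1/144 t=2:+1/576 = -1/288
3j²(3 4 5; 0 0 0) = Δ·Π!·Σ² = 20/1001  (sign +1)
sum: t=0:+1/5760 = 1/5760
3j²(3 4 5; 1 -4 3) = Δ·Π!·Σ² = 56/2145  (sign +1)
combine: 4πI² = 693·20/1001·56/2145 = 672/1859
take √, sign +1: I = 0.16960553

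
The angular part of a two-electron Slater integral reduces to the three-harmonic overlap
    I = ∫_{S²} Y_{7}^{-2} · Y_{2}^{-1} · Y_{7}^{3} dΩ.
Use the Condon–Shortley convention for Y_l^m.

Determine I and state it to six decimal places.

-0.123591

Rules hold: Σm=0, L=16 even, 5≤7≤9.
N = 15·5·15 = 1125
Δ = 2!·12!·2!/17! = 1/185640
Racah Σ t=0..2: t=0:+1/2419200 t=1:−1/518400 t=2:+1/2419200 = -1/907200
⇒ 3j(7 2 7; 0 0 0)² = 56/3315, sgn +1
Racah Σ t=0..1: t=0:+1/4354560 t=1:−1/1935360 = -1/3483648
⇒ 3j(7 2 7; -2 -1 3)² = 125/12376, sgn -1
4πI² = N·(3j₀)²·(3jₘ)² = 9375/48841
I = -1·√(0.191949/4π) = -0.12359145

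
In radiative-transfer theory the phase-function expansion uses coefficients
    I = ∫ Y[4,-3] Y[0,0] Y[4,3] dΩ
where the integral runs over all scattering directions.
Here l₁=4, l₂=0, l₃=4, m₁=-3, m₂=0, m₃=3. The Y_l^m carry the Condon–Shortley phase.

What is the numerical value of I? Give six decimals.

-0.282095

Checks pass: Σm=0; 8 even; l₃=4∈[4,4].
(2·4+1)(2·0+1)(2·4+1) = 81
Δ: 0! 8! 0! / 9! → 1/9
sum: t=0:+1/576 = 1/576
3j²(4 0 4; 0 0 0) = Δ·Π!·Σ² = 1/9  (sign +1)
sum: t=0:+1/5040 = 1/5040
3j²(4 0 4; -3 0 3) = Δ·Π!·Σ² = 1/9  (sign -1)
combine: 4πI² = 81·1/9·1/9 = 1/1
take √, sign -1: I = -0.28209479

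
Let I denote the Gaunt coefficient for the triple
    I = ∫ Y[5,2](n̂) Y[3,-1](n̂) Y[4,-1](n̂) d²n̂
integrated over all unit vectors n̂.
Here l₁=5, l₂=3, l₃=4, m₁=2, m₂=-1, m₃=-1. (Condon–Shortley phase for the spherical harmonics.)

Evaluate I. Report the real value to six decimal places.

0.148044

Checks pass: Σm=0; 12 even; l₃=4∈[2,8].
(2·5+1)(2·3+1)(2·4+1) = 693
Δ: 4! 6! 2! / 13! → 1/180180
sum: t=1:−1/576 t=2:+1/144 t=3:−1/576 = 1/288
3j²(5 3 4; 0 0 0) = Δ·Π!·Σ² = 20/1001  (sign +1)
sum: t=0:+1/1728 t=1:−1/288 t=2:+1/960 = -1/540
3j²(5 3 4; 2 -1 -1) = Δ·Π!·Σ² = 128/6435  (sign +1)
combine: 4πI² = 693·20/1001·128/6435 = 512/1859
take √, sign +1: I = 0.14804384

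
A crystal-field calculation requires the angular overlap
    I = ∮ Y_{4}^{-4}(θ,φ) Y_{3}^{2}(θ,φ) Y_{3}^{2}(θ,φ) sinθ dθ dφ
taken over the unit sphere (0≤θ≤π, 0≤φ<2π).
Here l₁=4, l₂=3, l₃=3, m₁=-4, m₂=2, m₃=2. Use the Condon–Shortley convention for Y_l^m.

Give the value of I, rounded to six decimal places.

m-sum 0 ✓  L=10 even ✓  1≤3≤7 ✓
Π(2lᵢ+1) = 9×7×7 = 441
triangle coeff Δ(4,3,3) = 1/34650
Σ_t [1,3]: t=1:−1/72 t=2:+1/16 t=3:−1/72 = 5/144
(3j)²=2/77 [(4 3 3; 0 0 0)], sign=-1
Σ_t [4,4]: t=4:+1/576 = 1/576
(3j)²=5/99 [(4 3 3; -4 2 2)], sign=-1
⇒ 4πI² = 70/121
I = (+1)√(70/121/(4π)) = 0.21456131

0.214561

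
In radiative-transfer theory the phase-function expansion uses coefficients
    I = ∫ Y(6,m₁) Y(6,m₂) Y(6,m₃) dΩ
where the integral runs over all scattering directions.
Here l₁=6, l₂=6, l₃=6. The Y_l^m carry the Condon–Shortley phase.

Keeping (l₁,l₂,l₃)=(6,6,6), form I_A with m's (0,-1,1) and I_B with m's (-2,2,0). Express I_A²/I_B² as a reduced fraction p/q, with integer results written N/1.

Shared (l₁,l₂,l₃)=(6,6,6): N and (l;000)² cancel in I_A²/I_B².
A: Δ = 6!·6!·6!/19! = 1/325909584; Racah Σ t=0..5: t=0:+1/62208000 t=1:−1/691200 t=2:+1/82944 t=3:−1/62208 t=4:+1/276480 t=5:−1/10368000 = -1/518400; ⇒ 3j(6 6 6; 0 -1 1)² = 100/46189, sgn +1
B: Δ = 6!·6!·6!/19! = 1/325909584; Racah Σ t=2..6: t=2:+1/24883200 t=3:−1/518400 t=4:+1/110592 t=5:−1/155520 t=6:+1/1658880 = 11/8294400; ⇒ 3j(6 6 6; -2 2 0)² = 11/4199, sgn +1
I_A²/I_B² = (100/46189)/(11/4199) = 100/121

100/121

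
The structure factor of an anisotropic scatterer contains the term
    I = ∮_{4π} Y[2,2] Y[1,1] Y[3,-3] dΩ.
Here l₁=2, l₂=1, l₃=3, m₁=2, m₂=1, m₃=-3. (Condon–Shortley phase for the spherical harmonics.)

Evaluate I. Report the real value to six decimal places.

Checks pass: Σm=0; 6 even; l₃=3∈[1,3].
(2·2+1)(2·1+1)(2·3+1) = 105
Δ: 0! 4! 2! / 7! → 1/105
sum: t=0:+1/4 = 1/4
3j²(2 1 3; 0 0 0) = Δ·Π!·Σ² = 3/35  (sign -1)
sum: t=0:+1/48 = 1/48
3j²(2 1 3; 2 1 -3) = Δ·Π!·Σ² = 1/7  (sign +1)
combine: 4πI² = 105·3/35·1/7 = 9/7
take √, sign -1: I = -0.31986543

-0.319865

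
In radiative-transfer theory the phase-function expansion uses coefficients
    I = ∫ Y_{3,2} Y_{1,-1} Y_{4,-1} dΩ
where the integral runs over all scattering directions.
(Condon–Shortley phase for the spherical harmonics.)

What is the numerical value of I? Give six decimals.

Rules hold: Σm=0, L=8 even, 2≤4≤4.
N = 7·3·9 = 189
Δ = 0!·6!·2!/9! = 1/252
Racah Σ t=0..0: t=0:+1/36 = 1/36
⇒ 3j(3 1 4; 0 0 0)² = 4/63, sgn +1
Racah Σ t=0..0: t=0:+1/240 = 1/240
⇒ 3j(3 1 4; 2 -1 -1)² = 1/84, sgn -1
4πI² = N·(3j₀)²·(3jₘ)² = 1/7
I = -1·√(0.142857/4π) = -0.10662181

-0.106622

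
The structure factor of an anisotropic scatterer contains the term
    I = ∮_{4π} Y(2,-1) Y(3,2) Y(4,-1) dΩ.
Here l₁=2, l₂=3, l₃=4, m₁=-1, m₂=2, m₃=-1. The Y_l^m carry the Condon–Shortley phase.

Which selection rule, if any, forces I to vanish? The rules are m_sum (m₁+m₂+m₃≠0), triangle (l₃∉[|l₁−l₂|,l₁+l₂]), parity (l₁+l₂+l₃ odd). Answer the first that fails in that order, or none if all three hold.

parity

m₁+m₂+m₃ = -1 + 2 − 1 = 0  ✓
triangle: |2−3|=1 ≤ l₃=4 ≤ 2+3=5  ✓
parity: l₁+l₂+l₃ = 9 is odd  ✗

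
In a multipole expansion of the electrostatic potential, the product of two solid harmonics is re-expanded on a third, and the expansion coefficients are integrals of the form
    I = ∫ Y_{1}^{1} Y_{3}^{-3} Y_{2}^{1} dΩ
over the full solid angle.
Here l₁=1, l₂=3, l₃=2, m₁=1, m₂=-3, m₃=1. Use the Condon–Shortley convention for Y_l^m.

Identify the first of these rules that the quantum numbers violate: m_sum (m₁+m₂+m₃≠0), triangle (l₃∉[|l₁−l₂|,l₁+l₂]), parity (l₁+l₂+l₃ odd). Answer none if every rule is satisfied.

m_sum

azimuthal sum: 1 − 3 + 1 = -1  ✗
2 ≤ 2 ≤ 4 (triangle on l)
L = 1 + 3 + 2 = 6 (even)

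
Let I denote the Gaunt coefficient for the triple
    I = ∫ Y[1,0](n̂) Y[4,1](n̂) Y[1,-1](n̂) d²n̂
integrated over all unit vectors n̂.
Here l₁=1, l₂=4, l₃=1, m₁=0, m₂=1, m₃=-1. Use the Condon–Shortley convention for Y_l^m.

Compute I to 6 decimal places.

0.000000

l₃=1 ∉ [3,5] — triangle fails ⇒ I = 0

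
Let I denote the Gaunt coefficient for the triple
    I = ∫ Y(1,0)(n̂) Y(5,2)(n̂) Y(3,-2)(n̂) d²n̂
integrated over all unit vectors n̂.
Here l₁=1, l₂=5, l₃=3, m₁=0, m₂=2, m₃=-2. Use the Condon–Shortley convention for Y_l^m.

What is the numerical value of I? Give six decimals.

0.000000

|1−5|≤3≤1+5 violated ⇒ I = 0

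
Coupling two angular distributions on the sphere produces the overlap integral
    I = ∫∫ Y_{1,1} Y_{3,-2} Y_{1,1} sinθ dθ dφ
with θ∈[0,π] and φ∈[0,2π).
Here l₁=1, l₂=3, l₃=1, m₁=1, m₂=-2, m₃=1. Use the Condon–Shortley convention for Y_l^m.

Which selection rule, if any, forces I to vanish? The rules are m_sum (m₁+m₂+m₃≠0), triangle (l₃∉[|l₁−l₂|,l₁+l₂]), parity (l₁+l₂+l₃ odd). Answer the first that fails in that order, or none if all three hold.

azimuthal sum: 1 − 2 + 1 = 0  ✓
2 ≤ 1 ≤ 4 (triangle on l)  ✗
L = 1 + 3 + 1 = 5 (odd)

triangle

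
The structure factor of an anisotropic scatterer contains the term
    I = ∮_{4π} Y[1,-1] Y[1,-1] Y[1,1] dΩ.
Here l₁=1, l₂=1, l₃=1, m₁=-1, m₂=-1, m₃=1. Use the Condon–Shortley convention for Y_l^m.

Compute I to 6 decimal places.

0.000000

m-sum = -1 − 1 + 1 = -1 ≠ 0 ⇒ I = 0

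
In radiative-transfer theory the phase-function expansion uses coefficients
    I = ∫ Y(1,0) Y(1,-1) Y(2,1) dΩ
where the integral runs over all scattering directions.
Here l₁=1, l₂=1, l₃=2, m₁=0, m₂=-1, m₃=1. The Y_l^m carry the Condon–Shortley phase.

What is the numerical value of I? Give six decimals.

Checks pass: Σm=0; 4 even; l₃=2∈[0,2].
(2·1+1)(2·1+1)(2·2+1) = 45
Δ: 0! 2! 2! / 5! → 1/30
sum: t=0:+1/1 = 1/1
3j²(1 1 2; 0 0 0) = Δ·Π!·Σ² = 2/15  (sign +1)
sum: t=0:+1/2 = 1/2
3j²(1 1 2; 0 -1 1) = Δ·Π!·Σ² = 1/10  (sign -1)
combine: 4πI² = 45·2/15·1/10 = 3/5
take √, sign -1: I = -0.21850969

-0.218510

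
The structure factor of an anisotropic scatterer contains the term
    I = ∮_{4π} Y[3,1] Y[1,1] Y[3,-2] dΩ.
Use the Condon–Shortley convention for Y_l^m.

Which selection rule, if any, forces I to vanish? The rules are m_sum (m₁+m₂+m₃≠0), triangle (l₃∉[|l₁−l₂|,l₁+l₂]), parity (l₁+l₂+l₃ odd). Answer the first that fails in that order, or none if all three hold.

parity

azimuthal sum: 1 + 1 − 2 = 0  ✓
2 ≤ 3 ≤ 4 (triangle on l)  ✓
L = 3 + 1 + 3 = 7 (odd)  ✗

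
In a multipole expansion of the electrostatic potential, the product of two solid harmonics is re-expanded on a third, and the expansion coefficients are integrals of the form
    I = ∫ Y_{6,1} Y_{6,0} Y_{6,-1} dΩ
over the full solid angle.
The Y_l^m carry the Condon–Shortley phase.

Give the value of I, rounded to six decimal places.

Rules hold: Σm=0, L=18 even, 0≤6≤12.
N = 13·13·13 = 2197
Δ = 6!·6!·6!/19! = 1/325909584
Racah Σ t=0..6: t=0:+1/373248000 t=1:−1/1728000 t=2:+1/110592 t=3:−1/46656 t=4:+1/110592 t=5:−1/1728000 t=6:+1/373248000 = -7/1555200
⇒ 3j(6 6 6; 0 0 0)² = 400/46189, sgn -1
Racah Σ t=0..5: t=0:+1/62208000 t=1:−1/691200 t=2:+1/82944 t=3:−1/62208 t=4:+1/276480 t=5:−1/10368000 = -1/518400
⇒ 3j(6 6 6; 1 0 -1)² = 100/46189, sgn +1
4πI² = N·(3j₀)²·(3jₘ)² = 520000/12623809
I = -1·√(0.041192/4π) = -0.05725343

-0.057253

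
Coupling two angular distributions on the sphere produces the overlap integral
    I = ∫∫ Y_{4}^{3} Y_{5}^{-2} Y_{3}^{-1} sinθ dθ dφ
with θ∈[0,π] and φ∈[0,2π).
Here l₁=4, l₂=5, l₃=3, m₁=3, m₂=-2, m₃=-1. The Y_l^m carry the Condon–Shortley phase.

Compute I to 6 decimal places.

-0.171363

Checks pass: Σm=0; 12 even; l₃=3∈[1,9].
(2·4+1)(2·5+1)(2·3+1) = 693
Δ: 6! 2! 4! / 13! → 1/180180
sum: t=2:+1/576 t=3:−1/144 t=4:+1/576 = -1/288
3j²(4 5 3; 0 0 0) = Δ·Π!·Σ² = 20/1001  (sign +1)
sum: t=0:+1/4320 t=1:−1/960 = -7/8640
3j²(4 5 3; 3 -2 -1) = Δ·Π!·Σ² = 343/12870  (sign -1)
combine: 4πI² = 693·20/1001·343/12870 = 686/1859
take √, sign -1: I = -0.17136315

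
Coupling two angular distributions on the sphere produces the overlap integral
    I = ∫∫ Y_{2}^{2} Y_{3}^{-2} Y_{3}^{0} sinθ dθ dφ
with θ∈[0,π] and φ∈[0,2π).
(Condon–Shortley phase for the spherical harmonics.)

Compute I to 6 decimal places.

m-sum 0 ✓  L=8 even ✓  1≤3≤5 ✓
Π(2lᵢ+1) = 5×7×7 = 245
triangle coeff Δ(2,3,3) = 1/3780
Σ_t [0,2]: t=0:+1/24 t=1:−1/4 t=2:+1/24 = -1/6
(3j)²=4/105 [(2 3 3; 0 0 0)], sign=+1
Σ_t [0,0]: t=0:+1/24 = 1/24
(3j)²=1/21 [(2 3 3; 2 -2 0)], sign=-1
⇒ 4πI² = 4/9
I = (-1)√(4/9/(4π)) = -0.18806319

-0.188063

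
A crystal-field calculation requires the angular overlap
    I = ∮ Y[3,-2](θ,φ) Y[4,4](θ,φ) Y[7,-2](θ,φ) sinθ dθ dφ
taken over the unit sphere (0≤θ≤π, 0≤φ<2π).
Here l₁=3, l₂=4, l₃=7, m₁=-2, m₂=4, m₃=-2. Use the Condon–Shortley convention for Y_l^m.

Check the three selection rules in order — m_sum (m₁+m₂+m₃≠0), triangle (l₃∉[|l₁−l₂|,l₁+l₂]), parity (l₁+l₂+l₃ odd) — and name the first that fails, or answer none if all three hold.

azimuthal sum: -2 + 4 − 2 = 0  ✓
1 ≤ 7 ≤ 7 (triangle on l)  ✓
L = 3 + 4 + 7 = 14 (even)  ✓

none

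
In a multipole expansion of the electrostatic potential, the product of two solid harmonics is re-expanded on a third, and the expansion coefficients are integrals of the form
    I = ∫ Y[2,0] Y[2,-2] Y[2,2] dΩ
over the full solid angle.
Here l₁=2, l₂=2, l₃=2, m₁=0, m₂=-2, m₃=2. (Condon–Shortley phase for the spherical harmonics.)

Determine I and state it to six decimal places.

Rules hold: Σm=0, L=6 even, 0≤2≤4.
N = 5·5·5 = 125
Δ = 2!·2!·2!/7! = 1/630
Racah Σ t=0..2: t=0:+1/8 t=1:−1/1 t=2:+1/8 = -3/4
⇒ 3j(2 2 2; 0 0 0)² = 2/35, sgn -1
Racah Σ t=0..0: t=0:+1/8 = 1/8
⇒ 3j(2 2 2; 0 -2 2)² = 2/35, sgn +1
4πI² = N·(3j₀)²·(3jₘ)² = 20/49
I = -1·√(0.408163/4π) = -0.18022375

-0.180224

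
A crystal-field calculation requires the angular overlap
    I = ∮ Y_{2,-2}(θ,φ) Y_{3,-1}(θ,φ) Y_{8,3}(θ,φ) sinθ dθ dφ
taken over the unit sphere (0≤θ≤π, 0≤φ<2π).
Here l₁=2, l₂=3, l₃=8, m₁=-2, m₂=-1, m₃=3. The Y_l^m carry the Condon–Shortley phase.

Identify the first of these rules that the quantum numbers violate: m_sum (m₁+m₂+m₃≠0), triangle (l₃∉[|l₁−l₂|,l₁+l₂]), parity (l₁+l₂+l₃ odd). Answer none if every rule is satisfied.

triangle

Σmᵢ = 0  ✓
l₃∈[|l₁−l₂|,l₁+l₂]=[1,5], have l₃=8  ✗
Σlᵢ = 13 ⇒ odd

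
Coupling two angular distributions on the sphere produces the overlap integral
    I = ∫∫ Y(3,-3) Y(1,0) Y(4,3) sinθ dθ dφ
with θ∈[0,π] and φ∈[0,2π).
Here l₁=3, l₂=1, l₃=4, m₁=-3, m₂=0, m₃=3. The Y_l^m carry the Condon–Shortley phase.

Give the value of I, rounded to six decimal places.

m-sum 0 ✓  L=8 even ✓  2≤4≤4 ✓
Π(2lᵢ+1) = 7×3×9 = 189
triangle coeff Δ(3,1,4) = 1/252
Σ_t [0,0]: t=0:+1/36 = 1/36
(3j)²=4/63 [(3 1 4; 0 0 0)], sign=+1
Σ_t [0,0]: t=0:+1/720 = 1/720
(3j)²=1/36 [(3 1 4; -3 0 3)], sign=-1
⇒ 4πI² = 1/3
I = (-1)√(1/3/(4π)) = -0.16286750

-0.162868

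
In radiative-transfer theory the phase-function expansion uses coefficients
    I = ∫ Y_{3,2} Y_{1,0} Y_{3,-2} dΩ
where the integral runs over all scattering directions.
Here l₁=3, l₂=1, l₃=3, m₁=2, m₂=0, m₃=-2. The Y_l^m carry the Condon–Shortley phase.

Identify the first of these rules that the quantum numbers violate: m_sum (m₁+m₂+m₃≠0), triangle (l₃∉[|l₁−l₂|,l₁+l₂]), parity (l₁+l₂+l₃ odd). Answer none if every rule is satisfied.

parity

Σmᵢ = 0  ✓
l₃∈[|l₁−l₂|,l₁+l₂]=[2,4], have l₃=3  ✓
Σlᵢ = 7 ⇒ odd  ✗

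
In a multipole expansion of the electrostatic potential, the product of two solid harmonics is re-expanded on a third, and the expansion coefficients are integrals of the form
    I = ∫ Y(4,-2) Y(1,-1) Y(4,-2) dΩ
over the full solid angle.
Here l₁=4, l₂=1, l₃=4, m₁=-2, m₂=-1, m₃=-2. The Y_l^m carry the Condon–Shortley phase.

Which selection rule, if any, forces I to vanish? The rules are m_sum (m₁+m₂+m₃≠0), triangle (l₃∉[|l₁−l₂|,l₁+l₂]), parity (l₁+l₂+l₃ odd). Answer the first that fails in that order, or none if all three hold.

m_sum

azimuthal sum: -2 − 1 − 2 = -5  ✗
3 ≤ 4 ≤ 5 (triangle on l)
L = 4 + 1 + 4 = 9 (odd)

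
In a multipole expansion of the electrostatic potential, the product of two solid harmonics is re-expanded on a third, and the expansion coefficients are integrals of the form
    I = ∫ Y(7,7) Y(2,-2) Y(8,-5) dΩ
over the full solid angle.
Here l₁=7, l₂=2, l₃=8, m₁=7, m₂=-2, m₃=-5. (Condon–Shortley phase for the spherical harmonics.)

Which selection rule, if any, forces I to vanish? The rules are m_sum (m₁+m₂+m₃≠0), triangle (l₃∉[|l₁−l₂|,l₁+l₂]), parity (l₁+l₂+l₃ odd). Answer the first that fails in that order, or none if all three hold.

parity

m₁+m₂+m₃ = 7 − 2 − 5 = 0  ✓
triangle: |7−2|=5 ≤ l₃=8 ≤ 7+2=9  ✓
parity: l₁+l₂+l₃ = 17 is odd  ✗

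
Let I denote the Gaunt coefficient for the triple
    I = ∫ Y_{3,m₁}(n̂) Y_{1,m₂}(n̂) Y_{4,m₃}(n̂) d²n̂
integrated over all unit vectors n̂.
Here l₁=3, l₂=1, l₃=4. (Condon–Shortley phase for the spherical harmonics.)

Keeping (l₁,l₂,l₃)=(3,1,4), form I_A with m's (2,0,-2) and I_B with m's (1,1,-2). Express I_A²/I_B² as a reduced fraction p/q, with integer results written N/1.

4/5

l's match ⇒ only the (l;m) 3-j factors differ between A and B.
A: triangle coeff Δ(3,1,4) = 1/252; Σ_t [0,0]: t=0:+1/120 = 1/120; (3j)²=1/21 [(3 1 4; 2 0 -2)], sign=+1
B: triangle coeff Δ(3,1,4) = 1/252; Σ_t [0,0]: t=0:+1/96 = 1/96; (3j)²=5/84 [(3 1 4; 1 1 -2)], sign=+1
I_A²/I_B² = (1/21)/(5/84) = 4/5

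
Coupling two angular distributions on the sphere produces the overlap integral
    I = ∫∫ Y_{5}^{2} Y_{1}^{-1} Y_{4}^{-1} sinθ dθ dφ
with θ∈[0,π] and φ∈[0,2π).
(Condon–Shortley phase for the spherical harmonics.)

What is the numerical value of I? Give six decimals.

Rules hold: Σm=0, L=10 even, 4≤4≤6.
N = 11·3·9 = 297
Δ = 2!·8!·0!/11! = 1/495
Racah Σ t=1..1: t=1:−1/576 = -1/576
⇒ 3j(5 1 4; 0 0 0)² = 5/99, sgn -1
Racah Σ t=0..0: t=0:+1/1440 = 1/1440
⇒ 3j(5 1 4; 2 -1 -1)² = 7/165, sgn -1
4πI² = N·(3j₀)²·(3jₘ)² = 7/11
I = +1·√(0.636364/4π) = 0.22503380

0.225034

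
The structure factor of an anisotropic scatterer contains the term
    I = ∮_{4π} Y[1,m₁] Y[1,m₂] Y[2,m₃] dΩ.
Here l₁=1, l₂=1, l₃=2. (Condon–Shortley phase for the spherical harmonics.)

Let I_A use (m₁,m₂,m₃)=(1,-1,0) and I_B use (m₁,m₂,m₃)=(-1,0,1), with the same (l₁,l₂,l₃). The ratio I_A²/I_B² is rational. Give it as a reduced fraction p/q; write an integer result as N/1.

1/3

l's match ⇒ only the (l;m) 3-j factors differ between A and B.
A: triangle coeff Δ(1,1,2) = 1/30; Σ_t [0,0]: t=0:+1/4 = 1/4; (3j)²=1/30 [(1 1 2; 1 -1 0)], sign=+1
B: triangle coeff Δ(1,1,2) = 1/30; Σ_t [0,0]: t=0:+1/2 = 1/2; (3j)²=1/10 [(1 1 2; -1 0 1)], sign=-1
I_A²/I_B² = (1/30)/(1/10) = 1/3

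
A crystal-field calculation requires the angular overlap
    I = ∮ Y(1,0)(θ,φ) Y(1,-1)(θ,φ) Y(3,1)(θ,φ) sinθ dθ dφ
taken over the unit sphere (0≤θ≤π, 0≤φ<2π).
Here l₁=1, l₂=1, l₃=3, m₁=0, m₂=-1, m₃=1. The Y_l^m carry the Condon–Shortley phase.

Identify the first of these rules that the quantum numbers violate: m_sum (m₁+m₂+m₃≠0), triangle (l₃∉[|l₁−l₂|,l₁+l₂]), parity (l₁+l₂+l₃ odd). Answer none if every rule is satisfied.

m₁+m₂+m₃ = 0 − 1 + 1 = 0  ✓
triangle: |1−1|=0 ≤ l₃=3 ≤ 1+1=2  ✗
parity: l₁+l₂+l₃ = 5 is odd

triangle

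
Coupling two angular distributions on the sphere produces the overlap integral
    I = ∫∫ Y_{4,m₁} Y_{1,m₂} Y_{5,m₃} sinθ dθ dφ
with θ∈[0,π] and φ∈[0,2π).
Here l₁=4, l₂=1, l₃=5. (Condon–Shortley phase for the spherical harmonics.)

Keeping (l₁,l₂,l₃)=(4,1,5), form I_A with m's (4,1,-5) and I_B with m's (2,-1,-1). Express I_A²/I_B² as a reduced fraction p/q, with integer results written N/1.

15/2

Shared (l₁,l₂,l₃)=(4,1,5): N and (l;000)² cancel in I_A²/I_B².
A: Δ = 0!·8!·2!/11! = 1/495; Racah Σ t=0..0: t=0:+1/80640 = 1/80640; ⇒ 3j(4 1 5; 4 1 -5)² = 1/11, sgn +1
B: Δ = 0!·8!·2!/11! = 1/495; Racah Σ t=0..0: t=0:+1/2880 = 1/2880; ⇒ 3j(4 1 5; 2 -1 -1)² = 2/165, sgn +1
I_A²/I_B² = (1/11)/(2/165) = 15/2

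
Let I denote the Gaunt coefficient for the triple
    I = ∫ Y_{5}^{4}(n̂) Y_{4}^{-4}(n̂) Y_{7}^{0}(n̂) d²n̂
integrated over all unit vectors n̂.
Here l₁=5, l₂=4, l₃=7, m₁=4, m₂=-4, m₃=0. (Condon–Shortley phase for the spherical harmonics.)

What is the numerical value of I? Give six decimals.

-0.041736

Rules hold: Σm=0, L=16 even, 1≤7≤9.
N = 11·9·15 = 1485
Δ = 2!·8!·6!/17! = 1/6126120
Racah Σ t=0..2: t=0:+1/69120 t=1:−1/20736 t=2:+1/69120 = -1/51840
⇒ 3j(5 4 7; 0 0 0)² = 280/21879, sgn +1
Racah Σ t=0..0: t=0:+1/7257600 = 1/7257600
⇒ 3j(5 4 7; 4 -4 0)² = 14/12155, sgn -1
4πI² = N·(3j₀)²·(3jₘ)² = 11760/537251
I = -1·√(0.0218892/4π) = -0.04173593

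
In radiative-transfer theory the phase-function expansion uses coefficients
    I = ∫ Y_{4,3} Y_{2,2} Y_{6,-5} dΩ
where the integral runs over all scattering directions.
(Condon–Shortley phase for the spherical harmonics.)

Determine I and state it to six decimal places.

-0.288917

Rules hold: Σm=0, L=12 even, 2≤6≤6.
N = 9·5·13 = 585
Δ = 0!·8!·4!/13! = 1/6435
Racah Σ t=0..0: t=0:+1/2304 = 1/2304
⇒ 3j(4 2 6; 0 0 0)² = 5/143, sgn +1
Racah Σ t=0..0: t=0:+1/120960 = 1/120960
⇒ 3j(4 2 6; 3 2 -5)² = 2/39, sgn -1
4πI² = N·(3j₀)²·(3jₘ)² = 150/143
I = -1·√(1.04895/4π) = -0.28891672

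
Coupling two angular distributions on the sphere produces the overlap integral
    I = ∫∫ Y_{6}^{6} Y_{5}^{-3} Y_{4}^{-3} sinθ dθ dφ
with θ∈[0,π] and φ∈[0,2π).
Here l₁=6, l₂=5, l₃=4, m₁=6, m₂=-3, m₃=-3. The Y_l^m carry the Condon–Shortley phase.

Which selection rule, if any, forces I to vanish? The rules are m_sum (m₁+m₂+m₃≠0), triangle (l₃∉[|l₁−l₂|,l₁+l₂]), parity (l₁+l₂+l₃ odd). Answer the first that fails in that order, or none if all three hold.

parity

Σmᵢ = 0  ✓
l₃∈[|l₁−l₂|,l₁+l₂]=[1,11], have l₃=4  ✓
Σlᵢ = 15 ⇒ odd  ✗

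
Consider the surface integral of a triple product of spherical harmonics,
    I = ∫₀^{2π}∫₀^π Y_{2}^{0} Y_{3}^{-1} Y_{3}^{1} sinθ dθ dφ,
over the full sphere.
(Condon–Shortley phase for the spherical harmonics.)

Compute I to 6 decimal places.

-0.126157

Checks pass: Σm=0; 8 even; l₃=3∈[1,5].
(2·2+1)(2·3+1)(2·3+1) = 245
Δ: 2! 2! 4! / 9! → 1/3780
sum: t=0:+1/24 t=1:−1/4 t=2:+1/24 = -1/6
3j²(2 3 3; 0 0 0) = Δ·Π!·Σ² = 4/105  (sign +1)
sum: t=0:+1/16 t=1:−1/6 t=2:+1/96 = -3/32
3j²(2 3 3; 0 -1 1) = Δ·Π!·Σ² = 3/140  (sign -1)
combine: 4πI² = 245·4/105·3/140 = 1/5
take √, sign -1: I = -0.12615663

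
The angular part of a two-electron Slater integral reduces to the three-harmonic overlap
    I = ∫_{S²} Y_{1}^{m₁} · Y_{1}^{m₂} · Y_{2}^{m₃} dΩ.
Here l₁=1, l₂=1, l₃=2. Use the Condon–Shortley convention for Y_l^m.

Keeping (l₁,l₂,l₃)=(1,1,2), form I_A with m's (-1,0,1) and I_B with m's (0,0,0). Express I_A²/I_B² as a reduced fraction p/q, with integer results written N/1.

Shared (l₁,l₂,l₃)=(1,1,2): N and (l;000)² cancel in I_A²/I_B².
A: Δ = 0!·2!·2!/5! = 1/30; Racah Σ t=0..0: t=0:+1/2 = 1/2; ⇒ 3j(1 1 2; -1 0 1)² = 1/10, sgn -1
B: Δ = 0!·2!·2!/5! = 1/30; Racah Σ t=0..0: t=0:+1/1 = 1/1; ⇒ 3j(1 1 2; 0 0 0)² = 2/15, sgn +1
I_A²/I_B² = (1/10)/(2/15) = 3/4

3/4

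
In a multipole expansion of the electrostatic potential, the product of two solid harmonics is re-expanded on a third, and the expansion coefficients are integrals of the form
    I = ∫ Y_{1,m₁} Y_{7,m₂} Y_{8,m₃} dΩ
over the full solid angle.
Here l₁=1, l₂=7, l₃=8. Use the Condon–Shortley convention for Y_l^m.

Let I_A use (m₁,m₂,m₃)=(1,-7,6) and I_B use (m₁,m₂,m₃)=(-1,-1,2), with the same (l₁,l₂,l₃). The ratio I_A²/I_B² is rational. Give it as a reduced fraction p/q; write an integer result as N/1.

1/45

Same 1,7,8: normalisation and zero-m 3j drop out of the ratio.
A: Δ: 0! 2! 14! / 17! → 1/2040; sum: t=0:+1/174356582400 = 1/174356582400; 3j²(1 7 8; 1 -7 6) = Δ·Π!·Σ² = 1/2040  (sign +1)
B: Δ: 0! 2! 14! / 17! → 1/2040; sum: t=0:+1/58060800 = 1/58060800; 3j²(1 7 8; -1 -1 2) = Δ·Π!·Σ² = 3/136  (sign +1)
I_A²/I_B² = (1/2040)/(3/136) = 1/45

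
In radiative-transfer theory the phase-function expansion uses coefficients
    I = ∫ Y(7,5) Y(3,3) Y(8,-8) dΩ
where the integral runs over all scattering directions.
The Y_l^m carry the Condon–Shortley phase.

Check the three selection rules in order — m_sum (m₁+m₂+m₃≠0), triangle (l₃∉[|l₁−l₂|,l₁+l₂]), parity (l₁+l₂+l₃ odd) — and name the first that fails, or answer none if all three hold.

none

Σmᵢ = 0  ✓
l₃∈[|l₁−l₂|,l₁+l₂]=[4,10], have l₃=8  ✓
Σlᵢ = 18 ⇒ even  ✓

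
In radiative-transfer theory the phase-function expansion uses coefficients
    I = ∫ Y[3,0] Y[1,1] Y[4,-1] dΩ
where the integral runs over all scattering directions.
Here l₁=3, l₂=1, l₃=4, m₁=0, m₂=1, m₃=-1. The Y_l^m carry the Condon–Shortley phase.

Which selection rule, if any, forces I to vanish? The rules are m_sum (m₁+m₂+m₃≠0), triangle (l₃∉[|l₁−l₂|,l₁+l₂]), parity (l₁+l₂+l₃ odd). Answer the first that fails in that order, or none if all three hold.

none

m₁+m₂+m₃ = 0 + 1 − 1 = 0  ✓
triangle: |3−1|=2 ≤ l₃=4 ≤ 3+1=4  ✓
parity: l₁+l₂+l₃ = 8 is even  ✓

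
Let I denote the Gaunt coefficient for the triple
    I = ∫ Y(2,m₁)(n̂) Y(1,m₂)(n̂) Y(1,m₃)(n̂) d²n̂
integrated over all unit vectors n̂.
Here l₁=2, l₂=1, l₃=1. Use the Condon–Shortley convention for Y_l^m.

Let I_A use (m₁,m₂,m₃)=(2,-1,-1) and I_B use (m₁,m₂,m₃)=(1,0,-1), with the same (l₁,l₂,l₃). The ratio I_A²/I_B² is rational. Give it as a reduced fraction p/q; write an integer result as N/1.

l's match ⇒ only the (l;m) 3-j factors differ between A and B.
A: triangle coeff Δ(2,1,1) = 1/30; Σ_t [0,0]: t=0:+1/4 = 1/4; (3j)²=1/5 [(2 1 1; 2 -1 -1)], sign=+1
B: triangle coeff Δ(2,1,1) = 1/30; Σ_t [1,1]: t=1:−1/2 = -1/2; (3j)²=1/10 [(2 1 1; 1 0 -1)], sign=-1
I_A²/I_B² = (1/5)/(1/10) = 2/1

2/1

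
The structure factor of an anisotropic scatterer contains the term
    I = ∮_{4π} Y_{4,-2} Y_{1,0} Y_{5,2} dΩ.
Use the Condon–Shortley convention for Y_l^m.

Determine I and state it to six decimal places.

Checks pass: Σm=0; 10 even; l₃=5∈[3,5].
(2·4+1)(2·1+1)(2·5+1) = 297
Δ: 0! 8! 2! / 11! → 1/495
sum: t=0:+1/576 = 1/576
3j²(4 1 5; 0 0 0) = Δ·Π!·Σ² = 5/99  (sign -1)
sum: t=0:+1/1440 = 1/1440
3j²(4 1 5; -2 0 2) = Δ·Π!·Σ² = 7/165  (sign -1)
combine: 4πI² = 297·5/99·7/165 = 7/11
take √, sign +1: I = 0.22503380

0.225034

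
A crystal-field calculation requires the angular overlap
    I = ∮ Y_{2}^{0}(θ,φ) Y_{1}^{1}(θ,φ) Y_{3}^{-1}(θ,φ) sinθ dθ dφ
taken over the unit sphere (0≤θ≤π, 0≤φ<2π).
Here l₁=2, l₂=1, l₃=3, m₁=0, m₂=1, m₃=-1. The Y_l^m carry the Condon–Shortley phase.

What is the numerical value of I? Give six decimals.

-0.202301

m-sum 0 ✓  L=6 even ✓  1≤3≤3 ✓
Π(2lᵢ+1) = 5×3×7 = 105
triangle coeff Δ(2,1,3) = 1/105
Σ_t [0,0]: t=0:+1/4 = 1/4
(3j)²=3/35 [(2 1 3; 0 0 0)], sign=-1
Σ_t [0,0]: t=0:+1/8 = 1/8
(3j)²=2/35 [(2 1 3; 0 1 -1)], sign=+1
⇒ 4πI² = 18/35
I = (-1)√(18/35/(4π)) = -0.20230066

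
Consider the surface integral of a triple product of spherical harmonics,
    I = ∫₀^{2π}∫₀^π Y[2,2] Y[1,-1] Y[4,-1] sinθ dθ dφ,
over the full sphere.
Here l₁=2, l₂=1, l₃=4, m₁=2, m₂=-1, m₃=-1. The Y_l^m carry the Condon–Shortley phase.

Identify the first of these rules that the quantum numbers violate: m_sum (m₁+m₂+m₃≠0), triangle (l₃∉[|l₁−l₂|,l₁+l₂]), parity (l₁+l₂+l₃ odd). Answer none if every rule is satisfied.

triangle

Σmᵢ = 0  ✓
l₃∈[|l₁−l₂|,l₁+l₂]=[1,3], have l₃=4  ✗
Σlᵢ = 7 ⇒ odd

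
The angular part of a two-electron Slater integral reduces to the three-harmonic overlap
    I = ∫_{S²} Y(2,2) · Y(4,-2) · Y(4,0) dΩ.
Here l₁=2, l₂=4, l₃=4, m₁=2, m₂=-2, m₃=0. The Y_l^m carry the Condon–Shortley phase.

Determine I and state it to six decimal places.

Checks pass: Σm=0; 10 even; l₃=4∈[2,6].
(2·2+1)(2·4+1)(2·4+1) = 405
Δ: 2! 2! 6! / 11! → 1/13860
sum: t=0:+1/192 t=1:−1/36 t=2:+1/192 = -5/288
3j²(2 4 4; 0 0 0) = Δ·Π!·Σ² = 20/693  (sign -1)
sum: t=0:+1/192 = 1/192
3j²(2 4 4; 2 -2 0) = Δ·Π!·Σ² = 3/77  (sign +1)
combine: 4πI² = 405·20/693·3/77 = 2700/5929
take √, sign -1: I = -0.19036462

-0.190365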